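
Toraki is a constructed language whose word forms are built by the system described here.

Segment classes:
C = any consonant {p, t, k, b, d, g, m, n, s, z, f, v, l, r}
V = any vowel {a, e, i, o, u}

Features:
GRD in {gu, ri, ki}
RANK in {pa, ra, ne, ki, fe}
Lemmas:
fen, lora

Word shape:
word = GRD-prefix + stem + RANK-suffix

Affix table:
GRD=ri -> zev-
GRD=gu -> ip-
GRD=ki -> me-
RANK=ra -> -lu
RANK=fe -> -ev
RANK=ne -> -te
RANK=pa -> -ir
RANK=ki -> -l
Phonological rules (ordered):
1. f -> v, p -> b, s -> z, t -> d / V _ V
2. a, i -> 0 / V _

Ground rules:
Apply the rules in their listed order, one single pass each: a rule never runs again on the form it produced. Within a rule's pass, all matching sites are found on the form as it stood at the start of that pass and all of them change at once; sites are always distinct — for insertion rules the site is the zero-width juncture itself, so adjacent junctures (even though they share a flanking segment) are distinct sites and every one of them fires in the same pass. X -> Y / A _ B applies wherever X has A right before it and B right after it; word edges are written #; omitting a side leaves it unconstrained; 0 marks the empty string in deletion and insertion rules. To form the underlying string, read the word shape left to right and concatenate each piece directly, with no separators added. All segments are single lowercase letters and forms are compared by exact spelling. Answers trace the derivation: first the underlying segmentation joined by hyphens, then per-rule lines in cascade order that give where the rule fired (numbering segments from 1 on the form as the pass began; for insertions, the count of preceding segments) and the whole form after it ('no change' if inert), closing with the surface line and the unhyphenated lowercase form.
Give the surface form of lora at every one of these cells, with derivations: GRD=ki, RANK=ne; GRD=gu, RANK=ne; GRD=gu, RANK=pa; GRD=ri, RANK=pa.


cell GRD=ki, RANK=ne:
underlying: me-lora-te
1. f -> v, p -> b, s -> z, t -> d / V _ V: fires at position(s) 7: melorade
2. a, i -> 0 / V _: no change
surface: melorade

cell GRD=gu, RANK=ne:
underlying: ip-lora-te
1. f -> v, p -> b, s -> z, t -> d / V _ V: fires at position(s) 7: iplorade
2. a, i -> 0 / V _: no change
surface: iplorade

cell GRD=gu, RANK=pa:
underlying: ip-lora-ir
1. f -> v, p -> b, s -> z, t -> d / V _ V: no change
2. a, i -> 0 / V _: fires at position(s) 7: iplorar
surface: iplorar

cell GRD=ri, RANK=pa:
underlying: zev-lora-ir
1. f -> v, p -> b, s -> z, t -> d / V _ V: no change
2. a, i -> 0 / V _: fires at position(s) 8: zevlorar
surface: zevlorar


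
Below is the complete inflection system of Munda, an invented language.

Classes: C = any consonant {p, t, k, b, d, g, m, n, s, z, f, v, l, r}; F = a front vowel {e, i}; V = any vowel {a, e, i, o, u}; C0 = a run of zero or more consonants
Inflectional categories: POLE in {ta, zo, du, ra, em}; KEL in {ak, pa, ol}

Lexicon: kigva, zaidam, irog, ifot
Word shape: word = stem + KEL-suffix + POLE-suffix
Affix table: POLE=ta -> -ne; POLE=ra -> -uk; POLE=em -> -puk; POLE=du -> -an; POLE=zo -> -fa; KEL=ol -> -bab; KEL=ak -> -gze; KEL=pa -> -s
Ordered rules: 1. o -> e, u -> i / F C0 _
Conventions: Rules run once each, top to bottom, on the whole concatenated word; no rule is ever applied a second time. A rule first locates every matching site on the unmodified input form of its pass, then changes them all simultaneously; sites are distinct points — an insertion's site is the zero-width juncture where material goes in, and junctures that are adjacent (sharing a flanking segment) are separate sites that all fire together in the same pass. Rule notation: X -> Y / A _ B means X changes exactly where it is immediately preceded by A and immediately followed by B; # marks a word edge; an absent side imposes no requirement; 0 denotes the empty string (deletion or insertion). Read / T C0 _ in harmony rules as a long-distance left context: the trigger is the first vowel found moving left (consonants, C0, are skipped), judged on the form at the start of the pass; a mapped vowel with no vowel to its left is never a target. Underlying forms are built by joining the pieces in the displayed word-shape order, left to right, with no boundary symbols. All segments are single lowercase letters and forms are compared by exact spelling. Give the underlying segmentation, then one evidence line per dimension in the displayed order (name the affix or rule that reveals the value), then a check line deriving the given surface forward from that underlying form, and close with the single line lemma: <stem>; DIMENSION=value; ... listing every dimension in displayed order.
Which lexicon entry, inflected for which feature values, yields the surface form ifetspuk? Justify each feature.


underlying: ifot-s-puk
POLE=em - signalled by the affix -puk
KEL=pa - signalled by the affix -s
check: ifotspuk -> ifetspuk
lemma: ifot; POLE=em; KEL=pa


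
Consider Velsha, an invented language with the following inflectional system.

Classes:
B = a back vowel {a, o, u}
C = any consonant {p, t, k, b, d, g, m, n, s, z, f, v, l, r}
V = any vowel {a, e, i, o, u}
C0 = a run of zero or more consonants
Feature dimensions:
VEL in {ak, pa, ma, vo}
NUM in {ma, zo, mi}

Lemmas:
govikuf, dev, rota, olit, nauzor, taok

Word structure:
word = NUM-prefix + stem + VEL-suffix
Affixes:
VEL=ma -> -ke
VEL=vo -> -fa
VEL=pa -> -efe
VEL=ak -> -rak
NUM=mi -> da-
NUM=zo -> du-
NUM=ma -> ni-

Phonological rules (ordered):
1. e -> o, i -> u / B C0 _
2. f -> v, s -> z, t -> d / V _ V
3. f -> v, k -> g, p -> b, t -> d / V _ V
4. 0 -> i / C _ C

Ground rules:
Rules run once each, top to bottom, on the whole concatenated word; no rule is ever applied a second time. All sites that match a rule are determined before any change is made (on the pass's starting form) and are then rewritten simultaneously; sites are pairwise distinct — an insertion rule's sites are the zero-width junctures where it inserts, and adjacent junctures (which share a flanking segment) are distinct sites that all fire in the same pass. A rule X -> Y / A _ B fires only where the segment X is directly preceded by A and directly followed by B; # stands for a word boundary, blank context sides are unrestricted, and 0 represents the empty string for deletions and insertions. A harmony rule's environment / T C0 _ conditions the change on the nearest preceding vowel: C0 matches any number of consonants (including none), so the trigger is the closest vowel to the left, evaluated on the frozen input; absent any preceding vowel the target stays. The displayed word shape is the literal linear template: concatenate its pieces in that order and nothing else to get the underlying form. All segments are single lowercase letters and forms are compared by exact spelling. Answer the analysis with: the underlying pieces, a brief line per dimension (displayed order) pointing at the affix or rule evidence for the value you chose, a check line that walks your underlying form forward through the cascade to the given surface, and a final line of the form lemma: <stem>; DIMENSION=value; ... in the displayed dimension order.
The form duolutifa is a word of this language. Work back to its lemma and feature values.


underlying: du-olit-fa
VEL=vo - signalled by the affix -fa
NUM=zo - signalled by the affix du-
check: duolitfa -> duolutfa -> duolutfa -> duolutfa -> duolutifa
lemma: olit; VEL=vo; NUM=zo


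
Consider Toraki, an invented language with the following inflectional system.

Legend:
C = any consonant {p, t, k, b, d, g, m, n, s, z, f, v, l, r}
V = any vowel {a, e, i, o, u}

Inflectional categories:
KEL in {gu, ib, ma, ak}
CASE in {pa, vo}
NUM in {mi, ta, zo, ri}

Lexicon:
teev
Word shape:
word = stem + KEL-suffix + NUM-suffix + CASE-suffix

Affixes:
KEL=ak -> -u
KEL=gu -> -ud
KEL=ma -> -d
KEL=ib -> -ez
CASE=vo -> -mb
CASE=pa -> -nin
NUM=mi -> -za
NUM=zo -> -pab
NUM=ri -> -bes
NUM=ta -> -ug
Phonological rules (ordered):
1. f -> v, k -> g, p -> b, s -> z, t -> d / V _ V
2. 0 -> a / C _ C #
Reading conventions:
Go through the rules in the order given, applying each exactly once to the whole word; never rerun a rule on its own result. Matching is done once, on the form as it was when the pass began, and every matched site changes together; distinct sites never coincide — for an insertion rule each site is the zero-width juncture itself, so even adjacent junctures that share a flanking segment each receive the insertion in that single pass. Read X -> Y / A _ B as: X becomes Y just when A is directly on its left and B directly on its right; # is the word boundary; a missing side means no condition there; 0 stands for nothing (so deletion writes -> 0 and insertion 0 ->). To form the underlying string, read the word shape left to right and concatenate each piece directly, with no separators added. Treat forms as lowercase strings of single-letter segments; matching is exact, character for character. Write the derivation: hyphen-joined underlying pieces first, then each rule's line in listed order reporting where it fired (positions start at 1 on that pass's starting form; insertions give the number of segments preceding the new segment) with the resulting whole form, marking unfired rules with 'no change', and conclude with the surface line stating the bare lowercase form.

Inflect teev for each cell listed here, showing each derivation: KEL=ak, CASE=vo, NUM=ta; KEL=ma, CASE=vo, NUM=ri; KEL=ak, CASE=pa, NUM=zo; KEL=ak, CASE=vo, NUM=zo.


cell KEL=ak, CASE=vo, NUM=ta:
underlying: teev-u-ug-mb
1. f -> v, k -> g, p -> b, s -> z, t -> d / V _ V: no change
2. 0 -> a / C _ C #: inserts after position(s) 8: teevuugmab
surface: teevuugmab

cell KEL=ma, CASE=vo, NUM=ri:
underlying: teev-d-bes-mb
1. f -> v, k -> g, p -> b, s -> z, t -> d / V _ V: no change
2. 0 -> a / C _ C #: inserts after position(s) 9: teevdbesmab
surface: teevdbesmab

cell KEL=ak, CASE=pa, NUM=zo:
underlying: teev-u-pab-nin
1. f -> v, k -> g, p -> b, s -> z, t -> d / V _ V: fires at position(s) 6: teevubabnin
2. 0 -> a / C _ C #: no change
surface: teevubabnin

cell KEL=ak, CASE=vo, NUM=zo:
underlying: teev-u-pab-mb
1. f -> v, k -> g, p -> b, s -> z, t -> d / V _ V: fires at position(s) 6: teevubabmb
2. 0 -> a / C _ C #: inserts after position(s) 9: teevubabmab
surface: teevubabmab


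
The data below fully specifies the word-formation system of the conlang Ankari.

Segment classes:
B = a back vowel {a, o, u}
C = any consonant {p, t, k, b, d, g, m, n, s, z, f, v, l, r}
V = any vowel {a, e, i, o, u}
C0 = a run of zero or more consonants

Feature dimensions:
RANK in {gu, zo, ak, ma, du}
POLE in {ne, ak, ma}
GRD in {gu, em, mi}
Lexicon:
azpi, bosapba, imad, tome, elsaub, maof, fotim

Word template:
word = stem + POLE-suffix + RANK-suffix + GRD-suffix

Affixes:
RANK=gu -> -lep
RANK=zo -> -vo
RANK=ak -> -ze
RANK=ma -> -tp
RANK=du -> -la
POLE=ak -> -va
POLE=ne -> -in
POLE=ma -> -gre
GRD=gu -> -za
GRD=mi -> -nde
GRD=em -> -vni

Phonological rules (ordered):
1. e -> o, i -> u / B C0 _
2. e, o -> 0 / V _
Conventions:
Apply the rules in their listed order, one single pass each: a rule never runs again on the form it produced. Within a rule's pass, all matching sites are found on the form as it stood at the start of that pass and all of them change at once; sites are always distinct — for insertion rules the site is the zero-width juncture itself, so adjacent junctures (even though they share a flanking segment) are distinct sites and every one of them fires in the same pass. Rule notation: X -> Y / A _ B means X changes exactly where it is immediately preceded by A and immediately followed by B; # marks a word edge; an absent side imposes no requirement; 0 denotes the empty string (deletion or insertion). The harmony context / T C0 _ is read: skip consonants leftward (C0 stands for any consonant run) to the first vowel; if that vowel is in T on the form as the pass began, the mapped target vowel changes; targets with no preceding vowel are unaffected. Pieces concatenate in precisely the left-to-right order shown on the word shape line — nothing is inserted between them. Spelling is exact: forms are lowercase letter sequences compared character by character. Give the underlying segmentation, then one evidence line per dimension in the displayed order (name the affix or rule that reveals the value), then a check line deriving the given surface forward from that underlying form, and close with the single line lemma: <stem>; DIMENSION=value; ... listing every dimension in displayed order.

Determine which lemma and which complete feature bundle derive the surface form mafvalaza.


underlying: maof-va-la-za
RANK=du - signalled by the affix -la
POLE=ak - signalled by the affix -va
GRD=gu - signalled by the affix -za
check: maofvalaza -> maofvalaza -> mafvalaza
lemma: maof; RANK=du; POLE=ak; GRD=gu


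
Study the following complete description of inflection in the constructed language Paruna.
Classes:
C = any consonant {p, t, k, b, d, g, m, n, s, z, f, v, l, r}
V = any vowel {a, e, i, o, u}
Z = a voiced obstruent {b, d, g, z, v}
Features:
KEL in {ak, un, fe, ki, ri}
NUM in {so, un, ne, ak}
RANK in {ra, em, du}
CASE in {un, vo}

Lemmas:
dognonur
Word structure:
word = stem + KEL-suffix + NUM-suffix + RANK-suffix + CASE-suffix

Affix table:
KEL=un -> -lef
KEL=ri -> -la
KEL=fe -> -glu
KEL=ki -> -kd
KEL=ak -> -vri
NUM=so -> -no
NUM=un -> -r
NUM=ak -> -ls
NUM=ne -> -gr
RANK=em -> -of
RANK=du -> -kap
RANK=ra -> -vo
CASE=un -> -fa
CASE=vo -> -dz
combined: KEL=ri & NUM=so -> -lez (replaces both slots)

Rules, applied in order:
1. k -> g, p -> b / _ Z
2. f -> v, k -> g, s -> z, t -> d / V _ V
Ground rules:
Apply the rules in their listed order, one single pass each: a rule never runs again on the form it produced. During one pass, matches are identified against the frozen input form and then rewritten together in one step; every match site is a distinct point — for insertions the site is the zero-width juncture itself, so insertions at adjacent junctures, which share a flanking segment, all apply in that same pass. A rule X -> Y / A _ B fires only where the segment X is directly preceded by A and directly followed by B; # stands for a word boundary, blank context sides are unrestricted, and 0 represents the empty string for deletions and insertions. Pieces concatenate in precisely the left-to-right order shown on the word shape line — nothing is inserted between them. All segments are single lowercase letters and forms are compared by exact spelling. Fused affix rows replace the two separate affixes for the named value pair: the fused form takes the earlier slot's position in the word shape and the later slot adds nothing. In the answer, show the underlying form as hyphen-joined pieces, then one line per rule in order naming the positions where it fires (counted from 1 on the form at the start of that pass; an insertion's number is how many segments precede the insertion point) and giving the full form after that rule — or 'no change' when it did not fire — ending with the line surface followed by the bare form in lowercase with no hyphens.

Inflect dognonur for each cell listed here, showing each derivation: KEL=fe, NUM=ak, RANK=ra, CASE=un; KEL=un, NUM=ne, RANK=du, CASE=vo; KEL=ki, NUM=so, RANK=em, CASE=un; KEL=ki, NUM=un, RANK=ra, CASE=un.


cell KEL=fe, NUM=ak, RANK=ra, CASE=un:
underlying: dognonur-glu-ls-vo-fa
1. k -> g, p -> b / _ Z: no change
2. f -> v, k -> g, s -> z, t -> d / V _ V: fires at position(s) 16: dognonurglulsvova
surface: dognonurglulsvova

cell KEL=un, NUM=ne, RANK=du, CASE=vo:
underlying: dognonur-lef-gr-kap-dz
1. k -> g, p -> b / _ Z: fires at position(s) 16: dognonurlefgrkabdz
2. f -> v, k -> g, s -> z, t -> d / V _ V: no change
surface: dognonurlefgrkabdz

cell KEL=ki, NUM=so, RANK=em, CASE=un:
underlying: dognonur-kd-no-of-fa
1. k -> g, p -> b / _ Z: fires at position(s) 9: dognonurgdnooffa
2. f -> v, k -> g, s -> z, t -> d / V _ V: no change
surface: dognonurgdnooffa

cell KEL=ki, NUM=un, RANK=ra, CASE=un:
underlying: dognonur-kd-r-vo-fa
1. k -> g, p -> b / _ Z: fires at position(s) 9: dognonurgdrvofa
2. f -> v, k -> g, s -> z, t -> d / V _ V: fires at position(s) 14: dognonurgdrvova
surface: dognonurgdrvova


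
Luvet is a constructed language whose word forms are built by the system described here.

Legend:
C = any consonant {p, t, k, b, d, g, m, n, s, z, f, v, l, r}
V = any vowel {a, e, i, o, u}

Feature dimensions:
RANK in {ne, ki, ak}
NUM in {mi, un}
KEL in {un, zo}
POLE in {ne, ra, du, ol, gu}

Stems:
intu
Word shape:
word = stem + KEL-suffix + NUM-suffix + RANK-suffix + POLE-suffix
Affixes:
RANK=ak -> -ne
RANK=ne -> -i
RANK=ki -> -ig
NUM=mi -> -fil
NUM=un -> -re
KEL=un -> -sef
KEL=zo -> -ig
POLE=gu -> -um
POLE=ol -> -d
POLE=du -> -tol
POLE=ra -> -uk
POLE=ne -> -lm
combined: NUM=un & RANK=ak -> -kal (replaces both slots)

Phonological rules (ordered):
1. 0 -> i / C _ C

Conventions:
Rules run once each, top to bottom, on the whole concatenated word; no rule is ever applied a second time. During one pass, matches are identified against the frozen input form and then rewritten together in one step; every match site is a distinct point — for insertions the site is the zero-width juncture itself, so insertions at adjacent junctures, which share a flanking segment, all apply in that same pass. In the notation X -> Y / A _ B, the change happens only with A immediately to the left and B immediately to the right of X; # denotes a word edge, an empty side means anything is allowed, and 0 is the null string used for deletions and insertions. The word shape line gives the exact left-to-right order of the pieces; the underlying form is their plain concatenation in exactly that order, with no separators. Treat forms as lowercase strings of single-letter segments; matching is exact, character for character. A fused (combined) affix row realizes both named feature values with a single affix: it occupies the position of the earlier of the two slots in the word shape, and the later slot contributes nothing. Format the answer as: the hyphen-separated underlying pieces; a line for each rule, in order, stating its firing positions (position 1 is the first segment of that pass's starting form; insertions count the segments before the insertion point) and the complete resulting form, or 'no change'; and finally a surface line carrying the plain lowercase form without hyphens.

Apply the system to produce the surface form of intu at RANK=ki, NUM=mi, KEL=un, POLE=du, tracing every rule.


underlying: intu-sef-fil-ig-tol
1. 0 -> i / C _ C: inserts after position(s) 2, 7, 12: initusefifiligitol
surface: initusefifiligitol


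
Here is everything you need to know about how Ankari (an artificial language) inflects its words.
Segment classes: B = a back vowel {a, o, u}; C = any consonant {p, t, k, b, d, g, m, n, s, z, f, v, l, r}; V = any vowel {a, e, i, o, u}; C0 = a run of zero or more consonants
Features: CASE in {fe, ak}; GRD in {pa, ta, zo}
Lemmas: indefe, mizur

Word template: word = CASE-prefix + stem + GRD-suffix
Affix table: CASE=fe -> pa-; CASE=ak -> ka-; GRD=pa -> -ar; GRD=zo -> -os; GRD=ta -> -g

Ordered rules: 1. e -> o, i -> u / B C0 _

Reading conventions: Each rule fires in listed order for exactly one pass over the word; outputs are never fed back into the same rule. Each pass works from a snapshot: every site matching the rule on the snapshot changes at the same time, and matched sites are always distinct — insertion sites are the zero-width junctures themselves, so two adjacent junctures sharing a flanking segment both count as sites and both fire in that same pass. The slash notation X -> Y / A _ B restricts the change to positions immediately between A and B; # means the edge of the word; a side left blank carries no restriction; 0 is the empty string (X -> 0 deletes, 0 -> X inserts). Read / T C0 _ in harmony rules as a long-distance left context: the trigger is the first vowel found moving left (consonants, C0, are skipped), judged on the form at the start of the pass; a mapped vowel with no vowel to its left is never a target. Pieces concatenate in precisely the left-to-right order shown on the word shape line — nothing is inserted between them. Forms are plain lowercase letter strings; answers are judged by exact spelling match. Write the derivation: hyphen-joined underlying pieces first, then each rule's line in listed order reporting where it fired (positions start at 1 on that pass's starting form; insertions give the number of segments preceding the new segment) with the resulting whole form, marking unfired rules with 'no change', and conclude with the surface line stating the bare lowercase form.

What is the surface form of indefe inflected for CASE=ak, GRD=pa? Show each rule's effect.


underlying: ka-indefe-ar
1. e -> o, i -> u / B C0 _: fires at position(s) 3: kaundefear
surface: kaundefear


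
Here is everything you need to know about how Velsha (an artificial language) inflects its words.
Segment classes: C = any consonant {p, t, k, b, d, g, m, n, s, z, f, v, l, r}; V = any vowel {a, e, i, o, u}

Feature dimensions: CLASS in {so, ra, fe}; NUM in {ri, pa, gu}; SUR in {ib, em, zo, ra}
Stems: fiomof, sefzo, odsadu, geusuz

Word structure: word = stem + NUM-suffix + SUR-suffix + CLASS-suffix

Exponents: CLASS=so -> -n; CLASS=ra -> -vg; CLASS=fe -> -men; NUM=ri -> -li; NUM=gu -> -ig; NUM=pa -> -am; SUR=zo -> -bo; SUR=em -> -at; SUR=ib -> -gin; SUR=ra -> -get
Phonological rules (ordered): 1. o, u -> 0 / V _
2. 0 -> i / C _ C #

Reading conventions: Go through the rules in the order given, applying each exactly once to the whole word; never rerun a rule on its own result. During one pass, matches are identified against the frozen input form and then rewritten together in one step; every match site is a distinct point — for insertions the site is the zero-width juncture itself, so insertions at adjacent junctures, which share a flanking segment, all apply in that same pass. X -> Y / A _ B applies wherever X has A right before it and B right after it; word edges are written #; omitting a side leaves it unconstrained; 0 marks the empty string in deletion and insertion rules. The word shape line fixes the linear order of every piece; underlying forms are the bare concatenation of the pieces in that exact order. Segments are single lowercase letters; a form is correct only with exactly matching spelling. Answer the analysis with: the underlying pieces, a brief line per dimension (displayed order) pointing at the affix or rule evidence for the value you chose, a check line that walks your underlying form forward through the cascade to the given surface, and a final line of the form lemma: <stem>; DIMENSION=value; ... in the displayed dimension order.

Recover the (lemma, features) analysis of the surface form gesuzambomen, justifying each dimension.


underlying: geusuz-am-bo-men
CLASS=fe - signalled by the affix -men
NUM=pa - signalled by the affix -am
SUR=zo - signalled by the affix -bo
check: geusuzambomen -> gesuzambomen -> gesuzambomen
lemma: geusuz; CLASS=fe; NUM=pa; SUR=zo


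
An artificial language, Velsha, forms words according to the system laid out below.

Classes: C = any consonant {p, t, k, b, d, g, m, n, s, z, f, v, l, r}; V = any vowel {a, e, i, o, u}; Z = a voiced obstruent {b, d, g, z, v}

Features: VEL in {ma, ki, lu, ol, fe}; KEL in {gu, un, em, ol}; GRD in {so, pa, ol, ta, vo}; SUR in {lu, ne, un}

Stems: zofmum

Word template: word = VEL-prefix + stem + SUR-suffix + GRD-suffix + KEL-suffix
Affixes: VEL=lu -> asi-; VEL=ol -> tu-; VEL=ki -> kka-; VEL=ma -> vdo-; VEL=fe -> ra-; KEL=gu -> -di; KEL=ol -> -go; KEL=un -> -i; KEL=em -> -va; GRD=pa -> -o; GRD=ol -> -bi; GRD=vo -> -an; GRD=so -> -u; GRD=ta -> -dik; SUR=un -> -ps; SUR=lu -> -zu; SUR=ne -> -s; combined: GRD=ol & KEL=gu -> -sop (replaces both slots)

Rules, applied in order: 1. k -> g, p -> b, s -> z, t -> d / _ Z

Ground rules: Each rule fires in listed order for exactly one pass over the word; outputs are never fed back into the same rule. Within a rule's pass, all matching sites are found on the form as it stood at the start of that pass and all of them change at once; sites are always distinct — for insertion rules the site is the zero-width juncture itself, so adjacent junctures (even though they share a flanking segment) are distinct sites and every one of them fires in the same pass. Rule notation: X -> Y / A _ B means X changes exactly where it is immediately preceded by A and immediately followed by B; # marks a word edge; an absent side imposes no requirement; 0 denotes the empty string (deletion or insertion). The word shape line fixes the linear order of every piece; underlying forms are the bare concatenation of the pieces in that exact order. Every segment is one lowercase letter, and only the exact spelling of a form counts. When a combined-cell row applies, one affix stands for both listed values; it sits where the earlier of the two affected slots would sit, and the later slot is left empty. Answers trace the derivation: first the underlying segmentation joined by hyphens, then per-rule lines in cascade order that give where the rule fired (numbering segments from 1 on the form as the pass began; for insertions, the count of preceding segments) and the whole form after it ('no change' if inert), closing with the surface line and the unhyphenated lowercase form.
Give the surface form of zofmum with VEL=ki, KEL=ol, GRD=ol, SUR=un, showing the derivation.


underlying: kka-zofmum-ps-bi-go
1. k -> g, p -> b, s -> z, t -> d / _ Z: fires at position(s) 11: kkazofmumpzbigo
surface: kkazofmumpzbigo


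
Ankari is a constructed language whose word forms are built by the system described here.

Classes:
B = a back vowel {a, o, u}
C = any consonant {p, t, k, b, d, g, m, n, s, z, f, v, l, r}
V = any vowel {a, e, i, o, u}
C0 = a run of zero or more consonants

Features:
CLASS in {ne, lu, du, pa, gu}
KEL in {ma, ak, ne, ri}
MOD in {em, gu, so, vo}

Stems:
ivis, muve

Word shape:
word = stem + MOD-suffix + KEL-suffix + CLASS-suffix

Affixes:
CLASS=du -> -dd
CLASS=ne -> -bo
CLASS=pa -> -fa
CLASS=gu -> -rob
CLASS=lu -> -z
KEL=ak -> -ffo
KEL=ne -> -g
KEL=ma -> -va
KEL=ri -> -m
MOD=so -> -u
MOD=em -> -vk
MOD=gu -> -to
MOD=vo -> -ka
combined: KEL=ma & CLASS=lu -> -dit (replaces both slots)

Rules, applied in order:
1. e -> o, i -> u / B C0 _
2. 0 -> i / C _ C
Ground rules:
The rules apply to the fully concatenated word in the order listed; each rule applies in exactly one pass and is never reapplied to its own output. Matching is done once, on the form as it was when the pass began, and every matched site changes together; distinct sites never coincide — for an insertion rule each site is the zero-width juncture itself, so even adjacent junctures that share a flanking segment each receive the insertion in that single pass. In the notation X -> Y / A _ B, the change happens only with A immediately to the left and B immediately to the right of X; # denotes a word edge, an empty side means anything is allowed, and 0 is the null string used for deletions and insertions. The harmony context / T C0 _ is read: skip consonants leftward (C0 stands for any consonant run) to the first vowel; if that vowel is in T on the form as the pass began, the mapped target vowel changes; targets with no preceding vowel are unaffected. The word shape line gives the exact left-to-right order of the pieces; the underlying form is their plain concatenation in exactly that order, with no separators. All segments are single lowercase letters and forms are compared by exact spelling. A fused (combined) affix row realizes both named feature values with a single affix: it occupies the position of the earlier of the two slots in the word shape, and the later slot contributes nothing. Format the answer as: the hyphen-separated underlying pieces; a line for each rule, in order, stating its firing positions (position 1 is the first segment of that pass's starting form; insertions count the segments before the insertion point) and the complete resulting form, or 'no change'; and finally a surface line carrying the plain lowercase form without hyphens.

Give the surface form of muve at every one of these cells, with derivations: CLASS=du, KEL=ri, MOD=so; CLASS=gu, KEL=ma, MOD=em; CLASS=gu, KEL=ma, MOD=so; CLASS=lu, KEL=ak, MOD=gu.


cell CLASS=du, KEL=ri, MOD=so:
underlying: muve-u-m-dd
1. e -> o, i -> u / B C0 _: fires at position(s) 4: muvoumdd
2. 0 -> i / C _ C: inserts after position(s) 6, 7: muvoumidid
surface: muvoumidid

cell CLASS=gu, KEL=ma, MOD=em:
underlying: muve-vk-va-rob
1. e -> o, i -> u / B C0 _: fires at position(s) 4: muvovkvarob
2. 0 -> i / C _ C: inserts after position(s) 5, 6: muvovikivarob
surface: muvovikivarob

cell CLASS=gu, KEL=ma, MOD=so:
underlying: muve-u-va-rob
1. e -> o, i -> u / B C0 _: fires at position(s) 4: muvouvarob
2. 0 -> i / C _ C: no change
surface: muvouvarob

cell CLASS=lu, KEL=ak, MOD=gu:
underlying: muve-to-ffo-z
1. e -> o, i -> u / B C0 _: fires at position(s) 4: muvotoffoz
2. 0 -> i / C _ C: inserts after position(s) 7: muvotofifoz
surface: muvotofifoz


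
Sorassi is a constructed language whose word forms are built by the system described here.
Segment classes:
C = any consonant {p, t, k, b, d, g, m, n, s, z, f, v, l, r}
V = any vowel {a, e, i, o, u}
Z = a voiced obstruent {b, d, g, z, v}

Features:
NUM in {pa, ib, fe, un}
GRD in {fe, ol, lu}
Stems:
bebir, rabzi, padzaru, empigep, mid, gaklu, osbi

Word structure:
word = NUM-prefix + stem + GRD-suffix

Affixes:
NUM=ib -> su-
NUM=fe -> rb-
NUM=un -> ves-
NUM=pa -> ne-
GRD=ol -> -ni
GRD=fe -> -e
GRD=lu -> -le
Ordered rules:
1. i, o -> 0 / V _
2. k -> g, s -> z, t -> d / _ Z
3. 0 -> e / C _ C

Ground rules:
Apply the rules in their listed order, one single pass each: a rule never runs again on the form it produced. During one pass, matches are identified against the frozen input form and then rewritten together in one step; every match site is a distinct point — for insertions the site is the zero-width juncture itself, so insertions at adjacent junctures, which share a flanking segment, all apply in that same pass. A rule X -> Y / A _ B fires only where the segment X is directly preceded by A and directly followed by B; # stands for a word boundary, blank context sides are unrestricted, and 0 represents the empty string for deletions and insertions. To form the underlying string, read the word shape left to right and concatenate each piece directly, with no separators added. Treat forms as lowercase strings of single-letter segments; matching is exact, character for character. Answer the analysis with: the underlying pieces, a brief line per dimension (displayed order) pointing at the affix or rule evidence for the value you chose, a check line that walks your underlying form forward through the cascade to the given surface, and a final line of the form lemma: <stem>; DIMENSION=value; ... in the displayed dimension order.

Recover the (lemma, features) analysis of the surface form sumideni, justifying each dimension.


underlying: su-mid-ni
NUM=ib - signalled by the affix su-
GRD=ol - signalled by the affix -ni
check: sumidni -> sumidni -> sumidni -> sumideni
lemma: mid; NUM=ib; GRD=ol


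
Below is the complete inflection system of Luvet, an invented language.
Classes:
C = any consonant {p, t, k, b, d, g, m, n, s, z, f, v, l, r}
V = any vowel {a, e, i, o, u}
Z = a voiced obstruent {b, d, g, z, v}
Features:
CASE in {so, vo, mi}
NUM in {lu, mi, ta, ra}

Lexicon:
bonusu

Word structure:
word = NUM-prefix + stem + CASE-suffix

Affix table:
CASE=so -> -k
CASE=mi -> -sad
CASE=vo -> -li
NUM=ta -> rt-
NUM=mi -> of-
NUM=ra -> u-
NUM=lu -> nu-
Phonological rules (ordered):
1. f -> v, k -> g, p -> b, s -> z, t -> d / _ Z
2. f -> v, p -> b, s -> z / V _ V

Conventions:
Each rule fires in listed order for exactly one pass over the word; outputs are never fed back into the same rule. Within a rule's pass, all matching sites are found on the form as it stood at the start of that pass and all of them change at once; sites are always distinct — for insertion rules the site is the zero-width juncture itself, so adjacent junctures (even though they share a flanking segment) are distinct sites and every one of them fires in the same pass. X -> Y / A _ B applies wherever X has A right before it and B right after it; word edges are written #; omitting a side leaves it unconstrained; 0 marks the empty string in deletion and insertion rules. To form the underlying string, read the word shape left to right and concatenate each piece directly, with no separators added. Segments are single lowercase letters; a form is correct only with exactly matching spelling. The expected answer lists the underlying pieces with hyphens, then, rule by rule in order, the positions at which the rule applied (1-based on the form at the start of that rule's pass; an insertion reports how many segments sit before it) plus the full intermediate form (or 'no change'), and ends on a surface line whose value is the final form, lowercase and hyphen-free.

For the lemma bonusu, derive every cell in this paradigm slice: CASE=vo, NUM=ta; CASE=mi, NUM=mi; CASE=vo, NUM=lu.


cell CASE=vo, NUM=ta:
underlying: rt-bonusu-li
1. f -> v, k -> g, p -> b, s -> z, t -> d / _ Z: fires at position(s) 2: rdbonusuli
2. f -> v, p -> b, s -> z / V _ V: fires at position(s) 7: rdbonuzuli
surface: rdbonuzuli

cell CASE=mi, NUM=mi:
underlying: of-bonusu-sad
1. f -> v, k -> g, p -> b, s -> z, t -> d / _ Z: fires at position(s) 2: ovbonususad
2. f -> v, p -> b, s -> z / V _ V: fires at position(s) 7, 9: ovbonuzuzad
surface: ovbonuzuzad

cell CASE=vo, NUM=lu:
underlying: nu-bonusu-li
1. f -> v, k -> g, p -> b, s -> z, t -> d / _ Z: no change
2. f -> v, p -> b, s -> z / V _ V: fires at position(s) 7: nubonuzuli
surface: nubonuzuli


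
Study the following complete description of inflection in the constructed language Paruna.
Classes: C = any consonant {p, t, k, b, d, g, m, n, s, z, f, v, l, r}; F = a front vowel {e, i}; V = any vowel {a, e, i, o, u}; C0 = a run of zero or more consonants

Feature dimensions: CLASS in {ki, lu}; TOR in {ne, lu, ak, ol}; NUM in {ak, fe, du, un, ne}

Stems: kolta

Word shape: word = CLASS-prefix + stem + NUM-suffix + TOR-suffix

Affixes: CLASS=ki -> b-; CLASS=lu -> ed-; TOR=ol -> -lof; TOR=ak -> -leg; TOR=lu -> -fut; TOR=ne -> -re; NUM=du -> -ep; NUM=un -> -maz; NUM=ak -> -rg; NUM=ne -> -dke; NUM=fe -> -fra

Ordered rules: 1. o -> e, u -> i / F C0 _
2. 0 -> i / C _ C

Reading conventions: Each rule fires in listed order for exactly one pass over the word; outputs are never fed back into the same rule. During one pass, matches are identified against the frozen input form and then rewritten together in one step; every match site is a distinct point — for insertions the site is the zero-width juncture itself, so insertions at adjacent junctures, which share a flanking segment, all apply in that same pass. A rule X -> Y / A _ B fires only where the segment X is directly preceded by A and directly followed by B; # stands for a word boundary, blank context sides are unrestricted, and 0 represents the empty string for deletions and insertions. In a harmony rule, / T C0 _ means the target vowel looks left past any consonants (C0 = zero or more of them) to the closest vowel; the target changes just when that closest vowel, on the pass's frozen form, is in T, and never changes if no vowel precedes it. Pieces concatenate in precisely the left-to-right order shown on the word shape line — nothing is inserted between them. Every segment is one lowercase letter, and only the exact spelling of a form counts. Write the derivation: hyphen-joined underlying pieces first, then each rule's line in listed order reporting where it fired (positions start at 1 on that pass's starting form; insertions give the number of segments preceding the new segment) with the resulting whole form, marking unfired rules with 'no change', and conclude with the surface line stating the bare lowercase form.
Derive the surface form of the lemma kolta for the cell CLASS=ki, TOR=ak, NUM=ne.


underlying: b-kolta-dke-leg
1. o -> e, u -> i / F C0 _: no change
2. 0 -> i / C _ C: inserts after position(s) 1, 4, 7: bikolitadikeleg
surface: bikolitadikeleg


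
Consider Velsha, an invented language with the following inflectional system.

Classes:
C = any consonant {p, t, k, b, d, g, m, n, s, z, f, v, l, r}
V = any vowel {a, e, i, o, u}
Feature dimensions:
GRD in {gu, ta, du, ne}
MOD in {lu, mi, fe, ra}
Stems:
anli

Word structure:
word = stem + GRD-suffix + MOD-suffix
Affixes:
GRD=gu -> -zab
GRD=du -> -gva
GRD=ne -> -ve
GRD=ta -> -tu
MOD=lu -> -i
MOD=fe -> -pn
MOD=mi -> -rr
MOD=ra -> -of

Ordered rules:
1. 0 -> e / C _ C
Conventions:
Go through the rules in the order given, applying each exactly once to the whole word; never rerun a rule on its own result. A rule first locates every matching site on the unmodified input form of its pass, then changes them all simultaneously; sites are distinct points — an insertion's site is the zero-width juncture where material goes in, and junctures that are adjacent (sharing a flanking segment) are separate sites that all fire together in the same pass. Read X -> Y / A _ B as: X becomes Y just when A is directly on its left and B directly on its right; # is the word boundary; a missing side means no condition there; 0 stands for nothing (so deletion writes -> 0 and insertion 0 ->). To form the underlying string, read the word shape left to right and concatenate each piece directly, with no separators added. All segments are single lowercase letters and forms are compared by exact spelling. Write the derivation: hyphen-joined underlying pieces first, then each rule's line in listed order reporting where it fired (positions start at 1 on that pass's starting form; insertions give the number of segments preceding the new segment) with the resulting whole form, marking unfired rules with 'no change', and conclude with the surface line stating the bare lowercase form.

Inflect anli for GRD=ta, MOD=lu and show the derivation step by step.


underlying: anli-tu-i
1. 0 -> e / C _ C: inserts after position(s) 2: anelitui
surface: anelitui


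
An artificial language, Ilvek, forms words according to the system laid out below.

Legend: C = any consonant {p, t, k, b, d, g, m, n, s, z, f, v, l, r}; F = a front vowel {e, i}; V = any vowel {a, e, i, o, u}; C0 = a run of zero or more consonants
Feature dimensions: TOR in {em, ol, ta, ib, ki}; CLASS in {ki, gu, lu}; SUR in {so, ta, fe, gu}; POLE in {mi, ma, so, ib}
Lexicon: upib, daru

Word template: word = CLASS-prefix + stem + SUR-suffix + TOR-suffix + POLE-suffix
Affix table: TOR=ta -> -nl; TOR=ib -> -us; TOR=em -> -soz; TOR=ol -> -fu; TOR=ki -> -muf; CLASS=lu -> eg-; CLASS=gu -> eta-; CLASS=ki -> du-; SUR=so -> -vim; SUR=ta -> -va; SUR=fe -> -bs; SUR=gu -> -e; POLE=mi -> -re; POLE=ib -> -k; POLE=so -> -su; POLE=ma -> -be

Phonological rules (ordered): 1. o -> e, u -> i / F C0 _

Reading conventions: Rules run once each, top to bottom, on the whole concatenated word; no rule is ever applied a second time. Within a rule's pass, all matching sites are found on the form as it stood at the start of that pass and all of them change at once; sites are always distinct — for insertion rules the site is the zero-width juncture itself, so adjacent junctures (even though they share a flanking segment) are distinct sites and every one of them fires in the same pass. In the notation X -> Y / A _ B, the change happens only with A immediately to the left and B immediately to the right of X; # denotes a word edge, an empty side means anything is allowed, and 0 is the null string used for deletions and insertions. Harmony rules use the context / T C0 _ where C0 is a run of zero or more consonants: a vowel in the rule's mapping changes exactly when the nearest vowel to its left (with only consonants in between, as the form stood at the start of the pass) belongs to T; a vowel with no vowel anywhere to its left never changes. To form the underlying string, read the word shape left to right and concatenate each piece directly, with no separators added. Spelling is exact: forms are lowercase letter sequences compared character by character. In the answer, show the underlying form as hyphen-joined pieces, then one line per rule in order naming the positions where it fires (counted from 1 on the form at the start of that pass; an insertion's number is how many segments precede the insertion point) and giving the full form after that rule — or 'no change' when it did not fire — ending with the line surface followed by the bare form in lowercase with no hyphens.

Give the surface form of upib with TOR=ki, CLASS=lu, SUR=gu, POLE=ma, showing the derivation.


underlying: eg-upib-e-muf-be
1. o -> e, u -> i / F C0 _: fires at position(s) 3, 9: egipibemifbe
surface: egipibemifbe
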